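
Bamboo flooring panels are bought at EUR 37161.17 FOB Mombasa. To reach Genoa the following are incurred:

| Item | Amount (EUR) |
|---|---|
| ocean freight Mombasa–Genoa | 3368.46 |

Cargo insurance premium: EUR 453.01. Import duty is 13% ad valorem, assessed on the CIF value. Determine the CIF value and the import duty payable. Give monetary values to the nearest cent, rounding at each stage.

CIF value: EUR 40982.64; import duty: EUR 5327.74

CIF = FOB price + freight + insurance
CIF = 37161.17 + 3368.46 + 453.01 = 40982.64
Import duty = 40982.64 × 13% = 5327.74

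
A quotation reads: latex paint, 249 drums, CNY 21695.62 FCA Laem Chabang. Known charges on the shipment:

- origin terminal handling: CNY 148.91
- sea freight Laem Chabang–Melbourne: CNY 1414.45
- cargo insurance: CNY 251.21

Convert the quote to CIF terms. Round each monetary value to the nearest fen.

From FCA to CIF, the seller additionally bears: origin terminal, freight, insurance.
CIF price = 21695.62 + 148.91 + 1414.45 + 251.21 = 23510.19

CIF price: CNY 23510.19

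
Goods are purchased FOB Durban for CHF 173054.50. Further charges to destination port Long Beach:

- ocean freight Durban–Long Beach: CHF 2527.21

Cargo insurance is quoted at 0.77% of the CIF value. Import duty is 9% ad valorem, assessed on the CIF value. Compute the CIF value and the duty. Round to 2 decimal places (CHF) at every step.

Let C be the CIF value. C = FOB price + freight + 0.77% × C
C − 0.77% × C = 173054.50 + 2527.21
0.9923 × C = 175581.71
C = 175581.71 / 0.9923 = 176944.18
Insurance premium = 0.77% × 176944.18 = 1362.47
Import duty = 176944.18 × 9% = 15924.98

CIF value: CHF 176944.18; import duty: CHF 15924.98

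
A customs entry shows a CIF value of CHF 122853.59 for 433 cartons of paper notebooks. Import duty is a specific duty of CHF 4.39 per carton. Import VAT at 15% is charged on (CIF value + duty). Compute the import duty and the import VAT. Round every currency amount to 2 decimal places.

Import duty = 433 × 4.39 = 1900.87
VAT base = CIF + duty = 122853.59 + 1900.87 = 124754.46
Import VAT = 124754.46 × 15% = 18713.17

Import duty: CHF 1900.87; import VAT: CHF 18713.17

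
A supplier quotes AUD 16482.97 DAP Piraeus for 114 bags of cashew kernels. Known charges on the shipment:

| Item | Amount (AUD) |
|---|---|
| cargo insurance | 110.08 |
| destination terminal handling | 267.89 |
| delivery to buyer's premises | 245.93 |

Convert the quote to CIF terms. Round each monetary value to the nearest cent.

Not relevant to the conversion: insurance — on the seller under both DAP and CIF; already in the DAP price and stays in the CIF price.
From DAP to CIF, the seller no longer bears: destination terminal, delivery.
CIF price = 16482.97 − 267.89 − 245.93 = 15969.15

CIF price: AUD 15969.15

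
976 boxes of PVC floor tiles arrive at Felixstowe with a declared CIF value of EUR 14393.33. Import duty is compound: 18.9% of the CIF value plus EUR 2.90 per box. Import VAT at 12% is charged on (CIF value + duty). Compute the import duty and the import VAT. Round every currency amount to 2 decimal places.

Import duty: EUR 5550.74; import VAT: EUR 2393.29

Ad valorem component: 14393.33 × 18.9% = 2720.34
Specific component: 976 × 2.90 = 2830.40
Import duty = 2720.34 + 2830.40 = 5550.74
VAT base = CIF + duty = 14393.33 + 5550.74 = 19944.07
Import VAT = 19944.07 × 12% = 2393.29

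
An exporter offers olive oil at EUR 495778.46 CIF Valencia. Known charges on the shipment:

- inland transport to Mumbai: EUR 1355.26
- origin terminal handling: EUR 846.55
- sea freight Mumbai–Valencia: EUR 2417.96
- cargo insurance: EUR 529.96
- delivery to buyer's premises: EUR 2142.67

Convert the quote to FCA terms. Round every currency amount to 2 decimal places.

FCA price: EUR 491983.99

Not relevant to the conversion: inland to port — on the seller under both CIF and FCA; already in the CIF price and stays in the FCA price. delivery — on the buyer under both terms; not part of either seller's price.
From CIF to FCA, the seller no longer bears: origin terminal, freight, insurance.
FCA price = 495778.46 − 846.55 − 2417.96 − 529.96 = 491983.99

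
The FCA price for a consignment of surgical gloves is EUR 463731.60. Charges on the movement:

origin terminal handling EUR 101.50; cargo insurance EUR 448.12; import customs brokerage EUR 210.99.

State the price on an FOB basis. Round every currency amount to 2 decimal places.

Not relevant to the conversion: insurance, brokerage — on the buyer under both terms; not part of either seller's price.
From FCA to FOB, the seller additionally bears: origin terminal.
FOB price = 463731.60 + 101.50 = 463833.10

FOB price: EUR 463833.10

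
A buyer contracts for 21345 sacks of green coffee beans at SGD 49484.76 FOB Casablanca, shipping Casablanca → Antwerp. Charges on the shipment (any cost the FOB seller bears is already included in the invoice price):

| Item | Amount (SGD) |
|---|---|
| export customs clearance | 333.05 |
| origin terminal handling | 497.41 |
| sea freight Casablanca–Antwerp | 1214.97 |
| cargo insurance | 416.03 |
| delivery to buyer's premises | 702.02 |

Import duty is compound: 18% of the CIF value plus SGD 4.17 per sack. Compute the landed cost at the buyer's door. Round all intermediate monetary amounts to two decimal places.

Total landed cost: SGD 150027.27

FOB: the seller bears costs until goods are on board at the origin port; the buyer bears freight, insurance and all costs thereafter.
Already in the invoice (seller's account under FOB): export clearance, origin terminal — exclude.
CIF value = FOB price + freight + insurance = 49484.76 + 1214.97 + 416.03 = 51115.76
Ad valorem component: 51115.76 × 18% = 9200.84
Specific component: 21345 × 4.17 = 89008.65
Import duty = 9200.84 + 89008.65 = 98209.49
Buyer bears: freight 1214.97 + insurance 416.03 + delivery 702.02 + duty 98209.49 = 100542.51
Landed cost = invoice 49484.76 + 100542.51 = 150027.27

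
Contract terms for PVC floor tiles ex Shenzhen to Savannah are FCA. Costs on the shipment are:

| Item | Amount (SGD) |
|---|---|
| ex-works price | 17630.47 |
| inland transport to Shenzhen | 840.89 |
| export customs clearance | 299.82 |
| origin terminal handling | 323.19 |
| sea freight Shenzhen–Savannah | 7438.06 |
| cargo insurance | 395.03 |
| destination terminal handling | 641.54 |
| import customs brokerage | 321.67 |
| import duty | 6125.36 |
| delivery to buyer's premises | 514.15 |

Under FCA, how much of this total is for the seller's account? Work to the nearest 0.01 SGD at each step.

Seller's account: SGD 18771.18

FCA: the seller delivers export-cleared goods to the carrier; the buyer bears costs from that point.
Seller's account: goods 17630.47 + inland to port 840.89 + export clearance 299.82 = 18771.18
Buyer's account: origin terminal 323.19 + freight 7438.06 + insurance 395.03 + destination terminal 641.54 + brokerage 321.67 + duty 6125.36 + delivery 514.15 = 15759.00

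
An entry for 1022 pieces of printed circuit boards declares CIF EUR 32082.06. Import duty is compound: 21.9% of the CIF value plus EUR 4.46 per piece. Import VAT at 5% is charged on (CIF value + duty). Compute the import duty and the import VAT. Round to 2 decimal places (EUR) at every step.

Ad valorem component: 32082.06 × 21.9% = 7025.97
Specific component: 1022 × 4.46 = 4558.12
Import duty = 7025.97 + 4558.12 = 11584.09
VAT base = CIF + duty = 32082.06 + 11584.09 = 43666.15
Import VAT = 43666.15 × 5% = 2183.31

Import duty: EUR 11584.09; import VAT: EUR 2183.31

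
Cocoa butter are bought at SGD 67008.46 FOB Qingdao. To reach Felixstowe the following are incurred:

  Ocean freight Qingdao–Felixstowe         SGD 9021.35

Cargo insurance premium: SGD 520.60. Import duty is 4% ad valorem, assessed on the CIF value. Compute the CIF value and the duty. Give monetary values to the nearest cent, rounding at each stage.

CIF = FOB price + freight + insurance
CIF = 67008.46 + 9021.35 + 520.60 = 76550.41
Import duty = 76550.41 × 4% = 3062.02

CIF value: SGD 76550.41; import duty: SGD 3062.02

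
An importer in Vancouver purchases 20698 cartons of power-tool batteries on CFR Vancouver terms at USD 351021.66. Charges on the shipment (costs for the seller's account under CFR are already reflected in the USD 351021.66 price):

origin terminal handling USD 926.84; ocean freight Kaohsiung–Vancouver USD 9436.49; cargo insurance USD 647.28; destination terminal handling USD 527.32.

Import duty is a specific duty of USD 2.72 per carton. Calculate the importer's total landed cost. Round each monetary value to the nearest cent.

Total landed cost: USD 408494.82

CFR: the seller pays costs through ocean freight to the destination port, but not insurance.
Already in the invoice (seller's account under CFR): origin terminal, freight — exclude.
CIF value = CFR price + insurance = 351021.66 + 647.28 = 351668.94
Import duty = 20698 × 2.72 = 56298.56
Buyer bears: insurance 647.28 + destination terminal 527.32 + duty 56298.56 = 57473.16
Landed cost = invoice 351021.66 + 57473.16 = 408494.82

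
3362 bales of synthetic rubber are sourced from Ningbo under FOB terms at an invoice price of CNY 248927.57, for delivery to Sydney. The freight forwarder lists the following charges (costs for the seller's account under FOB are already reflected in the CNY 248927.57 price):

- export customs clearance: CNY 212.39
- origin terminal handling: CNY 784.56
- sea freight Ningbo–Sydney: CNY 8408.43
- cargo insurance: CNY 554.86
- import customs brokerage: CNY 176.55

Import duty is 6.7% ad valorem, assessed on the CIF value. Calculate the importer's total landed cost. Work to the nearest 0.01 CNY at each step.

Total landed cost: CNY 275346.10

FOB: the seller bears costs until goods are on board at the origin port; the buyer bears freight, insurance and all costs thereafter.
Already in the invoice (seller's account under FOB): export clearance, origin terminal — exclude.
CIF value = FOB price + freight + insurance = 248927.57 + 8408.43 + 554.86 = 257890.86
Import duty = 257890.86 × 6.7% = 17278.69
Buyer bears: freight 8408.43 + insurance 554.86 + brokerage 176.55 + duty 17278.69 = 26418.53
Landed cost = invoice 248927.57 + 26418.53 = 275346.10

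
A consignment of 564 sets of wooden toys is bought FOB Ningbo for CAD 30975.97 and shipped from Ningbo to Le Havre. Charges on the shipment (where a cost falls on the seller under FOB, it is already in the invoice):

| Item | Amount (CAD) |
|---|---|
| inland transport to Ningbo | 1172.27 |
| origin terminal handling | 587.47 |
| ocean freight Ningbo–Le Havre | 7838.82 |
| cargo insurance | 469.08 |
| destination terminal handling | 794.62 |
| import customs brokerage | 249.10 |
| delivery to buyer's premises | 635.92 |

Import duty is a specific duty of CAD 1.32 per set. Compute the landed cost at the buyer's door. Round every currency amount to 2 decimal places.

Total landed cost: CAD 41707.99

FOB: the seller bears costs until goods are on board at the origin port; the buyer bears freight, insurance and all costs thereafter.
Already in the invoice (seller's account under FOB): inland to port, origin terminal — exclude.
CIF value = FOB price + freight + insurance = 30975.97 + 7838.82 + 469.08 = 39283.87
Import duty = 564 × 1.32 = 744.48
Buyer bears: freight 7838.82 + insurance 469.08 + destination terminal 794.62 + brokerage 249.10 + delivery 635.92 + duty 744.48 = 10732.02
Landed cost = invoice 30975.97 + 10732.02 = 41707.99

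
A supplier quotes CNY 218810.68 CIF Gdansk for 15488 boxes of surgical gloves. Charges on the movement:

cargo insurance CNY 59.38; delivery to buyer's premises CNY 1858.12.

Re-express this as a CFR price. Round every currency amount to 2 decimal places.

Not relevant to the conversion: delivery — on the buyer under both terms; not part of either seller's price.
From CIF to CFR, the seller no longer bears: insurance.
CFR price = 218810.68 − 59.38 = 218751.30

CFR price: CNY 218751.30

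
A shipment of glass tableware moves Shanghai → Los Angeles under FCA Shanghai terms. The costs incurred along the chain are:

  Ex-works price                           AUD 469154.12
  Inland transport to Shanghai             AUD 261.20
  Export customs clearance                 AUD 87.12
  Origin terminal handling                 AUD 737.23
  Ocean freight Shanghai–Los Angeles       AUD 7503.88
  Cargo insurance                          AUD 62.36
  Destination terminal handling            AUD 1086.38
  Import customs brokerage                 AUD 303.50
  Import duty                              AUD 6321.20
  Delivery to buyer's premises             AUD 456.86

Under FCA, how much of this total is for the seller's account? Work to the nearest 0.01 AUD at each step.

FCA: the seller delivers export-cleared goods to the carrier; the buyer bears costs from that point.
Seller's account: goods 469154.12 + inland to port 261.20 + export clearance 87.12 = 469502.44
Buyer's account: origin terminal 737.23 + freight 7503.88 + insurance 62.36 + destination terminal 1086.38 + brokerage 303.50 + duty 6321.20 + delivery 456.86 = 16471.41

Seller's account: AUD 469502.44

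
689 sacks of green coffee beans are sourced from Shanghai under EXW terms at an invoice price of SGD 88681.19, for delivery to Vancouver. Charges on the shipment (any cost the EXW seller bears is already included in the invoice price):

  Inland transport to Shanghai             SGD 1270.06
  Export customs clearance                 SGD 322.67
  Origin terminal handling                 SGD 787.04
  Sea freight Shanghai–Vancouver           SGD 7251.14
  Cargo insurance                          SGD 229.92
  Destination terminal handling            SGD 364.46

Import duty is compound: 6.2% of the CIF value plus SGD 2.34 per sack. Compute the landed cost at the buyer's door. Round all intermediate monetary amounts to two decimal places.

EXW: the seller makes goods available at their premises; the buyer bears all onward costs.
CIF value = EXW price + inland to port + export clearance + origin terminal + freight + insurance = 88681.19 + 1270.06 + 322.67 + 787.04 + 7251.14 + 229.92 = 98542.02
Ad valorem component: 98542.02 × 6.2% = 6109.61
Specific component: 689 × 2.34 = 1612.26
Import duty = 6109.61 + 1612.26 = 7721.87
Buyer bears: inland to port 1270.06 + export clearance 322.67 + origin terminal 787.04 + freight 7251.14 + insurance 229.92 + destination terminal 364.46 + duty 7721.87 = 17947.16
Landed cost = invoice 88681.19 + 17947.16 = 106628.35

Total landed cost: SGD 106628.35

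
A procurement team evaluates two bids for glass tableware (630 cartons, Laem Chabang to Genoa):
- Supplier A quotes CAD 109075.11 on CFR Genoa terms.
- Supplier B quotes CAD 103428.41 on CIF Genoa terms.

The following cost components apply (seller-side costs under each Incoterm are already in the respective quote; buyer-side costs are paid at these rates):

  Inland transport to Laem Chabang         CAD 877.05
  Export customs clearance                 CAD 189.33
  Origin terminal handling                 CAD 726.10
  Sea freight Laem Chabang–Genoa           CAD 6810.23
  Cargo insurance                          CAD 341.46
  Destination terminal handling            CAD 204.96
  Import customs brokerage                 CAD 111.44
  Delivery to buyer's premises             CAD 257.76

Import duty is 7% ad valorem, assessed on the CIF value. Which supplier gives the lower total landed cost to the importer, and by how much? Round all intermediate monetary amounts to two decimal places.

Supplier B is cheaper by CAD 6407.33

Supplier A (CFR):
CIF value = CFR price + insurance = 109075.11 + 341.46 = 109416.57
Import duty = 109416.57 × 7% = 7659.16
Buyer bears (A): 341.46 + 204.96 + 111.44 + 257.76 = 915.62
Landed cost (A) = invoice 109075.11 + 915.62 + duty 7659.16 = 117649.89
Supplier B (CIF):
The CIF price already equals the CIF value: 103428.41
Import duty = 103428.41 × 7% = 7239.99
Buyer bears (B): 204.96 + 111.44 + 257.76 = 574.16
Landed cost (B) = invoice 103428.41 + 574.16 + duty 7239.99 = 111242.56
Difference = |117649.89 − 111242.56| = 6407.33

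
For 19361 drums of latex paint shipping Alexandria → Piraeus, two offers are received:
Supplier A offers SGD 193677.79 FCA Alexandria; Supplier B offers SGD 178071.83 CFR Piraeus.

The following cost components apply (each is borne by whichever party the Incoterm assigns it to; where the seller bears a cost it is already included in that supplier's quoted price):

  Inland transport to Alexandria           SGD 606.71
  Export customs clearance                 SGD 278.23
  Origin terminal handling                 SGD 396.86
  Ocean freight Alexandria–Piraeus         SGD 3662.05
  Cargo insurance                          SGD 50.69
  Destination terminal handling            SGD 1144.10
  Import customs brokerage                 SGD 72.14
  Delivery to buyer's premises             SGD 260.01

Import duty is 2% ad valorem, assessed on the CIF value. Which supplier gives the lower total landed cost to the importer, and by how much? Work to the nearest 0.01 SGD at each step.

Supplier B is cheaper by SGD 20058.17

Supplier A (FCA):
CIF value = FCA price + origin terminal + freight + insurance = 193677.79 + 396.86 + 3662.05 + 50.69 = 197787.39
Import duty = 197787.39 × 2% = 3955.75
Buyer bears (A): 396.86 + 3662.05 + 50.69 + 1144.10 + 72.14 + 260.01 = 5585.85
Landed cost (A) = invoice 193677.79 + 5585.85 + duty 3955.75 = 203219.39
Supplier B (CFR):
CIF value = CFR price + insurance = 178071.83 + 50.69 = 178122.52
Import duty = 178122.52 × 2% = 3562.45
Buyer bears (B): 50.69 + 1144.10 + 72.14 + 260.01 = 1526.94
Landed cost (B) = invoice 178071.83 + 1526.94 + duty 3562.45 = 183161.22
Difference = |203219.39 − 183161.22| = 20058.17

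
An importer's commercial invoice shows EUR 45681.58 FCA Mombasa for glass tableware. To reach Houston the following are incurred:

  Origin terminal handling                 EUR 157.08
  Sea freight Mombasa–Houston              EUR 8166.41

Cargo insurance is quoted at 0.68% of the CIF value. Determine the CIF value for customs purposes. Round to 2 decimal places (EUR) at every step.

Let C be the CIF value. C = FCA price + pre-shipment costs + freight + 0.68% × C
C − 0.68% × C = 45681.58 + 157.08 + 8166.41
0.9932 × C = 54005.07
C = 54005.07 / 0.9932 = 54374.82
Insurance premium = 0.68% × 54374.82 = 369.75

CIF value: EUR 54374.82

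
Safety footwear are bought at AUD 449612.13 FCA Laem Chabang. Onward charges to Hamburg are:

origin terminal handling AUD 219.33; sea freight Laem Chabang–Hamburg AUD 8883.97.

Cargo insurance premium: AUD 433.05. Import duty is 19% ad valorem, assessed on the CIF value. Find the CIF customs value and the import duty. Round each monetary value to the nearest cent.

CIF = FCA price + pre-shipment costs + freight + insurance
CIF = 449612.13 + 219.33 + 8883.97 + 433.05 = 459148.48
Import duty = 459148.48 × 19% = 87238.21

CIF value: AUD 459148.48; import duty: AUD 87238.21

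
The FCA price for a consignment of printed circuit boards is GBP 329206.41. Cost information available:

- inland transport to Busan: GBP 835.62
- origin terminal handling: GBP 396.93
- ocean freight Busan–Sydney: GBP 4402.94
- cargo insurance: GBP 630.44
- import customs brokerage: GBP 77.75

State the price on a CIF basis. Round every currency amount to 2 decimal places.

CIF price: GBP 334636.72

Not relevant to the conversion: inland to port — on the seller under both FCA and CIF; already in the FCA price and stays in the CIF price. brokerage — on the buyer under both terms; not part of either seller's price.
From FCA to CIF, the seller additionally bears: origin terminal, freight, insurance.
CIF price = 329206.41 + 396.93 + 4402.94 + 630.44 = 334636.72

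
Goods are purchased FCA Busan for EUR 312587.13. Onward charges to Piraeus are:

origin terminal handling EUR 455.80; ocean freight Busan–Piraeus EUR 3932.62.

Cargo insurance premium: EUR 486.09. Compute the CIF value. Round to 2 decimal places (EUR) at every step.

CIF value: EUR 317461.64

CIF = FCA price + pre-shipment costs + freight + insurance
CIF = 312587.13 + 455.80 + 3932.62 + 486.09 = 317461.64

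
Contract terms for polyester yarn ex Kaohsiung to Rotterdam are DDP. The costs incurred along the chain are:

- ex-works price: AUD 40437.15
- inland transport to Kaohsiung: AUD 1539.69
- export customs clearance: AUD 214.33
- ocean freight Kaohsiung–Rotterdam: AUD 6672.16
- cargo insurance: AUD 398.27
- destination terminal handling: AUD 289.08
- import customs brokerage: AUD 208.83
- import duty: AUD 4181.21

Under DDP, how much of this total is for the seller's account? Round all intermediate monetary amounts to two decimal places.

Seller's account: AUD 53940.72

DDP: the seller bears all costs including import duty.
Seller's account: goods 40437.15 + inland to port 1539.69 + export clearance 214.33 + freight 6672.16 + insurance 398.27 + destination terminal 289.08 + brokerage 208.83 + duty 4181.21 = 53940.72
Buyer's account: 0.00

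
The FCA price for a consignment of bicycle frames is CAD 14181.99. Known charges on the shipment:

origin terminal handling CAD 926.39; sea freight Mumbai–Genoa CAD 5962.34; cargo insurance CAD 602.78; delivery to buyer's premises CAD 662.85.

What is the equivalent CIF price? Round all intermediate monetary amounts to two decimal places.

CIF price: CAD 21673.50

Not relevant to the conversion: delivery — on the buyer under both terms; not part of either seller's price.
From FCA to CIF, the seller additionally bears: origin terminal, freight, insurance.
CIF price = 14181.99 + 926.39 + 5962.34 + 602.78 = 21673.50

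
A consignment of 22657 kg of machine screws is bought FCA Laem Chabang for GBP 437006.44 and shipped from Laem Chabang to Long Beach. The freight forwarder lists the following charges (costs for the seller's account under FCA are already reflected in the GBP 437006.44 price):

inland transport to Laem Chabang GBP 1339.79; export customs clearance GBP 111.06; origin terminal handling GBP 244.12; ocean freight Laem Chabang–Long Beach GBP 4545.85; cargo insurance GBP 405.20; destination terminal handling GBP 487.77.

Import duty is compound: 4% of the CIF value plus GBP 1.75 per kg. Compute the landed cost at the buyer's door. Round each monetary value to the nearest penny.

Total landed cost: GBP 500027.19

FCA: the seller delivers export-cleared goods to the carrier; the buyer bears costs from that point.
Already in the invoice (seller's account under FCA): inland to port, export clearance — exclude.
CIF value = FCA price + origin terminal + freight + insurance = 437006.44 + 244.12 + 4545.85 + 405.20 = 442201.61
Ad valorem component: 442201.61 × 4% = 17688.06
Specific component: 22657 × 1.75 = 39649.75
Import duty = 17688.06 + 39649.75 = 57337.81
Buyer bears: origin terminal 244.12 + freight 4545.85 + insurance 405.20 + destination terminal 487.77 + duty 57337.81 = 63020.75
Landed cost = invoice 437006.44 + 63020.75 = 500027.19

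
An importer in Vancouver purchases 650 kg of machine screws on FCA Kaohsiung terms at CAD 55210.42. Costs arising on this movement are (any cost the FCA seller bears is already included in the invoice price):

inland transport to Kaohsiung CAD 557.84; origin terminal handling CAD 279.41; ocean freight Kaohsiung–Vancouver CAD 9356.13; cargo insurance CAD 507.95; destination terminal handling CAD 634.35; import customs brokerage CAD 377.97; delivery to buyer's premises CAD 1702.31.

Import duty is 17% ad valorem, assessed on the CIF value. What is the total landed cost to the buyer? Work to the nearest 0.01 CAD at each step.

Total landed cost: CAD 79178.70

FCA: the seller delivers export-cleared goods to the carrier; the buyer bears costs from that point.
Already in the invoice (seller's account under FCA): inland to port — exclude.
CIF value = FCA price + origin terminal + freight + insurance = 55210.42 + 279.41 + 9356.13 + 507.95 = 65353.91
Import duty = 65353.91 × 17% = 11110.16
Buyer bears: origin terminal 279.41 + freight 9356.13 + insurance 507.95 + destination terminal 634.35 + brokerage 377.97 + delivery 1702.31 + duty 11110.16 = 23968.28
Landed cost = invoice 55210.42 + 23968.28 = 79178.70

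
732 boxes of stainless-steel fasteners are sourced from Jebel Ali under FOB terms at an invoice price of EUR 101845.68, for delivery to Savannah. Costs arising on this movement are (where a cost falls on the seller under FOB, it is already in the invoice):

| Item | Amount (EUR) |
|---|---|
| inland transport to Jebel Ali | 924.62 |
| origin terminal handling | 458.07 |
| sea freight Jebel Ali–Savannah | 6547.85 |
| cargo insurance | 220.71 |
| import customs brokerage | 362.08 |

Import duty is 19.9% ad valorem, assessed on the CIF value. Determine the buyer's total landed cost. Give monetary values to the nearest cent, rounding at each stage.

Total landed cost: EUR 130590.55

FOB: the seller bears costs until goods are on board at the origin port; the buyer bears freight, insurance and all costs thereafter.
Already in the invoice (seller's account under FOB): inland to port, origin terminal — exclude.
CIF value = FOB price + freight + insurance = 101845.68 + 6547.85 + 220.71 = 108614.24
Import duty = 108614.24 × 19.9% = 21614.23
Buyer bears: freight 6547.85 + insurance 220.71 + brokerage 362.08 + duty 21614.23 = 28744.87
Landed cost = invoice 101845.68 + 28744.87 = 130590.55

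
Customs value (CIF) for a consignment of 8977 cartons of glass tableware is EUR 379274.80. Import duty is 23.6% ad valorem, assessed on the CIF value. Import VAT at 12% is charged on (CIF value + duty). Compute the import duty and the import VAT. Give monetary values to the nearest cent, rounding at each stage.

Import duty: EUR 89508.85; import VAT: EUR 56254.04

Import duty = 379274.80 × 23.6% = 89508.85
VAT base = CIF + duty = 379274.80 + 89508.85 = 468783.65
Import VAT = 468783.65 × 12% = 56254.04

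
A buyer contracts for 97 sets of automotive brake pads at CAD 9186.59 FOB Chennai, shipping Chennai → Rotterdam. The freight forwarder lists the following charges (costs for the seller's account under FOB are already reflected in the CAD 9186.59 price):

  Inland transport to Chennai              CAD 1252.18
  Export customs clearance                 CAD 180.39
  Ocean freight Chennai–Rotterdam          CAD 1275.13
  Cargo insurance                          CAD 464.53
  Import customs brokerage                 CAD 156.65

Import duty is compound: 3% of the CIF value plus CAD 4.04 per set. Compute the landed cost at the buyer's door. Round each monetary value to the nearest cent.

FOB: the seller bears costs until goods are on board at the origin port; the buyer bears freight, insurance and all costs thereafter.
Already in the invoice (seller's account under FOB): inland to port, export clearance — exclude.
CIF value = FOB price + freight + insurance = 9186.59 + 1275.13 + 464.53 = 10926.25
Ad valorem component: 10926.25 × 3% = 327.79
Specific component: 97 × 4.04 = 391.88
Import duty = 327.79 + 391.88 = 719.67
Buyer bears: freight 1275.13 + insurance 464.53 + brokerage 156.65 + duty 719.67 = 2615.98
Landed cost = invoice 9186.59 + 2615.98 = 11802.57

Total landed cost: CAD 11802.57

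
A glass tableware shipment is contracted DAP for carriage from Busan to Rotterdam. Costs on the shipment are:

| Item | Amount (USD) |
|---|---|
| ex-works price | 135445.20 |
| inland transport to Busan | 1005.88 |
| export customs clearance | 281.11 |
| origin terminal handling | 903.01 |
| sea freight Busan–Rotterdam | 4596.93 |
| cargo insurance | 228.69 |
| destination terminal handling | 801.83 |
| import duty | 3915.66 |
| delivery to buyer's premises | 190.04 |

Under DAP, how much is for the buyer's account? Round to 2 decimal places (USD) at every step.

Buyer's account: USD 3915.66

DAP: the seller bears all costs to the named destination except import duty and clearance.
Seller's account: goods 135445.20 + inland to port 1005.88 + export clearance 281.11 + origin terminal 903.01 + freight 4596.93 + insurance 228.69 + destination terminal 801.83 + delivery 190.04 = 143452.69
Buyer's account: duty 3915.66 = 3915.66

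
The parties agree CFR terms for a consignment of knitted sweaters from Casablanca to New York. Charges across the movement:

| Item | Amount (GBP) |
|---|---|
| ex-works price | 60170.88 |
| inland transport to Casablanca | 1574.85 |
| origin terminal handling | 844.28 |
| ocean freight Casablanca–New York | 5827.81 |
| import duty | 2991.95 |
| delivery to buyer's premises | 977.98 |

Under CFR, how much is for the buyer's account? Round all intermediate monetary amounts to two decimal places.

CFR: the seller pays costs through ocean freight to the destination port, but not insurance.
Seller's account: goods 60170.88 + inland to port 1574.85 + origin terminal 844.28 + freight 5827.81 = 68417.82
Buyer's account: duty 2991.95 + delivery 977.98 = 3969.93

Buyer's account: GBP 3969.93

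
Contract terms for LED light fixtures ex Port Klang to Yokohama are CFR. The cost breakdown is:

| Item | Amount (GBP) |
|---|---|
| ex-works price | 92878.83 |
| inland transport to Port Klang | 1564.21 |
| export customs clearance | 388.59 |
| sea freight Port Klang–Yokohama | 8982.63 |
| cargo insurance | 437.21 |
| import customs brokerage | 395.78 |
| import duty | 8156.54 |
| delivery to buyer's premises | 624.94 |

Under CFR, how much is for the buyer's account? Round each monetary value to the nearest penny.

CFR: the seller pays costs through ocean freight to the destination port, but not insurance.
Seller's account: goods 92878.83 + inland to port 1564.21 + export clearance 388.59 + freight 8982.63 = 103814.26
Buyer's account: insurance 437.21 + brokerage 395.78 + duty 8156.54 + delivery 624.94 = 9614.47

Buyer's account: GBP 9614.47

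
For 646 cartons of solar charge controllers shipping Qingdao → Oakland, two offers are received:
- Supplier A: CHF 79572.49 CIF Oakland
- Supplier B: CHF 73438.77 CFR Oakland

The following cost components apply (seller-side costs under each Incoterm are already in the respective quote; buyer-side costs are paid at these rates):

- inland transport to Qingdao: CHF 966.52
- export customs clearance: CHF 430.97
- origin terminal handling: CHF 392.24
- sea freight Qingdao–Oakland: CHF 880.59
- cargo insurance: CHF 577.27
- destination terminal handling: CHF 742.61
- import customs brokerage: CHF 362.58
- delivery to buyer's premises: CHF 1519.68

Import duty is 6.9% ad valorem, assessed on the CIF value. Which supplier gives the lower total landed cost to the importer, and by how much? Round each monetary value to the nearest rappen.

Supplier A (CIF):
The CIF price already equals the CIF value: 79572.49
Import duty = 79572.49 × 6.9% = 5490.50
Buyer bears (A): 742.61 + 362.58 + 1519.68 = 2624.87
Landed cost (A) = invoice 79572.49 + 2624.87 + duty 5490.50 = 87687.86
Supplier B (CFR):
CIF value = CFR price + insurance = 73438.77 + 577.27 = 74016.04
Import duty = 74016.04 × 6.9% = 5107.11
Buyer bears (B): 577.27 + 742.61 + 362.58 + 1519.68 = 3202.14
Landed cost (B) = invoice 73438.77 + 3202.14 + duty 5107.11 = 81748.02
Difference = |87687.86 − 81748.02| = 5939.84

Supplier B is cheaper by CHF 5939.84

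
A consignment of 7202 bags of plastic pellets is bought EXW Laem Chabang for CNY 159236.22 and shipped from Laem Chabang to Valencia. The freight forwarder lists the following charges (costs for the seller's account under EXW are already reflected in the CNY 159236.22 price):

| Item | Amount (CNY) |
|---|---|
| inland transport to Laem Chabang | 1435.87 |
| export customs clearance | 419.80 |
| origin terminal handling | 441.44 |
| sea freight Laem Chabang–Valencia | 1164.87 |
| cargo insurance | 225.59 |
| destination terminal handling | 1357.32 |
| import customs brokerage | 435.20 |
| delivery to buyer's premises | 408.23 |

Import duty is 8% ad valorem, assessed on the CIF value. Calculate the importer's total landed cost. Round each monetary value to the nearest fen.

EXW: the seller makes goods available at their premises; the buyer bears all onward costs.
CIF value = EXW price + inland to port + export clearance + origin terminal + freight + insurance = 159236.22 + 1435.87 + 419.80 + 441.44 + 1164.87 + 225.59 = 162923.79
Import duty = 162923.79 × 8% = 13033.90
Buyer bears: inland to port 1435.87 + export clearance 419.80 + origin terminal 441.44 + freight 1164.87 + insurance 225.59 + destination terminal 1357.32 + brokerage 435.20 + delivery 408.23 + duty 13033.90 = 18922.22
Landed cost = invoice 159236.22 + 18922.22 = 178158.44

Total landed cost: CNY 178158.44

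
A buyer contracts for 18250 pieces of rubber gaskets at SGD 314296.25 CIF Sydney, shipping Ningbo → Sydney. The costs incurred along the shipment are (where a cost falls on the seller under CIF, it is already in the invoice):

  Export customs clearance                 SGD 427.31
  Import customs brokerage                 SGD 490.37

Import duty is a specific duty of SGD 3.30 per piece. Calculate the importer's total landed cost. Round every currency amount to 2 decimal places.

CIF: the seller pays costs through ocean freight and marine insurance to the destination port.
Already in the invoice (seller's account under CIF): export clearance — exclude.
The CIF price already equals the CIF value: 314296.25
Import duty = 18250 × 3.30 = 60225.00
Buyer bears: brokerage 490.37 + duty 60225.00 = 60715.37
Landed cost = invoice 314296.25 + 60715.37 = 375011.62

Total landed cost: SGD 375011.62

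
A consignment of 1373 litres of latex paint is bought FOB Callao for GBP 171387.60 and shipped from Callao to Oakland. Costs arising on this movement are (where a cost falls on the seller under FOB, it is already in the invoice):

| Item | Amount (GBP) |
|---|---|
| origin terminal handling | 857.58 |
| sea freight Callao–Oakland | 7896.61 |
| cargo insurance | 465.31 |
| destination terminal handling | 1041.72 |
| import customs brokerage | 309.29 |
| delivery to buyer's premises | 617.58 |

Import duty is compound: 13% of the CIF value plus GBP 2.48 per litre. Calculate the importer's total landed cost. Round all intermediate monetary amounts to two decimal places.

FOB: the seller bears costs until goods are on board at the origin port; the buyer bears freight, insurance and all costs thereafter.
Already in the invoice (seller's account under FOB): origin terminal — exclude.
CIF value = FOB price + freight + insurance = 171387.60 + 7896.61 + 465.31 = 179749.52
Ad valorem component: 179749.52 × 13% = 23367.44
Specific component: 1373 × 2.48 = 3405.04
Import duty = 23367.44 + 3405.04 = 26772.48
Buyer bears: freight 7896.61 + insurance 465.31 + destination terminal 1041.72 + brokerage 309.29 + delivery 617.58 + duty 26772.48 = 37102.99
Landed cost = invoice 171387.60 + 37102.99 = 208490.59

Total landed cost: GBP 208490.59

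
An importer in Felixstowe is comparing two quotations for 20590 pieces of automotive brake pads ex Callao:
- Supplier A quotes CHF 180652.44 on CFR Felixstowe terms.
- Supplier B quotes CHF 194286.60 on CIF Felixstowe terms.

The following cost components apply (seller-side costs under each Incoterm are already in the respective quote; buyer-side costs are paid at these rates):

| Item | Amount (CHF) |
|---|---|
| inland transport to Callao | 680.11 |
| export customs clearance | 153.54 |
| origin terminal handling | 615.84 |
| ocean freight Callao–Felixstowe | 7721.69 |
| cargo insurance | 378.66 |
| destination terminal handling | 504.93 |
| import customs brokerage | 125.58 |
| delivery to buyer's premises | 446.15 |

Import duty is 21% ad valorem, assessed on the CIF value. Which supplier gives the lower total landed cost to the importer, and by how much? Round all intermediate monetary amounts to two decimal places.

Supplier A (CFR):
CIF value = CFR price + insurance = 180652.44 + 378.66 = 181031.10
Import duty = 181031.10 × 21% = 38016.53
Buyer bears (A): 378.66 + 504.93 + 125.58 + 446.15 = 1455.32
Landed cost (A) = invoice 180652.44 + 1455.32 + duty 38016.53 = 220124.29
Supplier B (CIF):
The CIF price already equals the CIF value: 194286.60
Import duty = 194286.60 × 21% = 40800.19
Buyer bears (B): 504.93 + 125.58 + 446.15 = 1076.66
Landed cost (B) = invoice 194286.60 + 1076.66 + duty 40800.19 = 236163.45
Difference = |220124.29 − 236163.45| = 16039.16

Supplier A is cheaper by CHF 16039.16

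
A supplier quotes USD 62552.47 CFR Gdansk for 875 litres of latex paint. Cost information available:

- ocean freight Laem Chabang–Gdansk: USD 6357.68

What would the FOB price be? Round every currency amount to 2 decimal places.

FOB price: USD 56194.79

From CFR to FOB, the seller no longer bears: freight.
FOB price = 62552.47 − 6357.68 = 56194.79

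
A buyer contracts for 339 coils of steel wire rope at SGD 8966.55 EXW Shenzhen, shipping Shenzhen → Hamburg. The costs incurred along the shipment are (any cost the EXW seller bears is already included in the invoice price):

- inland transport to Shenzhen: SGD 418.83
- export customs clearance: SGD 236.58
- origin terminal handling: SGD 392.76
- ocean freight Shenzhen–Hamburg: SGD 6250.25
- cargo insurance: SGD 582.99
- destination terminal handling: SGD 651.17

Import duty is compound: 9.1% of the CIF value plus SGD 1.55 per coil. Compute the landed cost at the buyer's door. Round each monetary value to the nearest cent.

Total landed cost: SGD 19557.74

EXW: the seller makes goods available at their premises; the buyer bears all onward costs.
CIF value = EXW price + inland to port + export clearance + origin terminal + freight + insurance = 8966.55 + 418.83 + 236.58 + 392.76 + 6250.25 + 582.99 = 16847.96
Ad valorem component: 16847.96 × 9.1% = 1533.16
Specific component: 339 × 1.55 = 525.45
Import duty = 1533.16 + 525.45 = 2058.61
Buyer bears: inland to port 418.83 + export clearance 236.58 + origin terminal 392.76 + freight 6250.25 + insurance 582.99 + destination terminal 651.17 + duty 2058.61 = 10591.19
Landed cost = invoice 8966.55 + 10591.19 = 19557.74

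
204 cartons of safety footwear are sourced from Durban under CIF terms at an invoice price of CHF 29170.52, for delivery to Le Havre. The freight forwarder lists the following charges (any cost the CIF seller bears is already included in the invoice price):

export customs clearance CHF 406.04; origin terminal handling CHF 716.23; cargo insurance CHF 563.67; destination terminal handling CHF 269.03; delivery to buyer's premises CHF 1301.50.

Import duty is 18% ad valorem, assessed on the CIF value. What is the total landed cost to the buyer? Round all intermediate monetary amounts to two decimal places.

CIF: the seller pays costs through ocean freight and marine insurance to the destination port.
Already in the invoice (seller's account under CIF): export clearance, origin terminal, insurance — exclude.
The CIF price already equals the CIF value: 29170.52
Import duty = 29170.52 × 18% = 5250.69
Buyer bears: destination terminal 269.03 + delivery 1301.50 + duty 5250.69 = 6821.22
Landed cost = invoice 29170.52 + 6821.22 = 35991.74

Total landed cost: CHF 35991.74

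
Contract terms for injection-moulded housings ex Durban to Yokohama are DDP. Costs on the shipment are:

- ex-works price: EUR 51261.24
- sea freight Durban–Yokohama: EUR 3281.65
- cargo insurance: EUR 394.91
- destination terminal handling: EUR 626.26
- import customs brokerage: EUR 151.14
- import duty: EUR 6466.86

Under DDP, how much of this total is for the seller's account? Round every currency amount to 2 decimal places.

Seller's account: EUR 62182.06

DDP: the seller bears all costs including import duty.
Seller's account: goods 51261.24 + freight 3281.65 + insurance 394.91 + destination terminal 626.26 + brokerage 151.14 + duty 6466.86 = 62182.06
Buyer's account: 0.00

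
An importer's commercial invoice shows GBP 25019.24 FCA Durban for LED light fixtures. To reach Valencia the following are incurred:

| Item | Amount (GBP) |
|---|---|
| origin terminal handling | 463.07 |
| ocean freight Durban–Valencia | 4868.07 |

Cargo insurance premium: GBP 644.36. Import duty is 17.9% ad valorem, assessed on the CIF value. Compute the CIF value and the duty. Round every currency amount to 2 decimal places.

CIF = FCA price + pre-shipment costs + freight + insurance
CIF = 25019.24 + 463.07 + 4868.07 + 644.36 = 30994.74
Import duty = 30994.74 × 17.9% = 5548.06

CIF value: GBP 30994.74; import duty: GBP 5548.06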